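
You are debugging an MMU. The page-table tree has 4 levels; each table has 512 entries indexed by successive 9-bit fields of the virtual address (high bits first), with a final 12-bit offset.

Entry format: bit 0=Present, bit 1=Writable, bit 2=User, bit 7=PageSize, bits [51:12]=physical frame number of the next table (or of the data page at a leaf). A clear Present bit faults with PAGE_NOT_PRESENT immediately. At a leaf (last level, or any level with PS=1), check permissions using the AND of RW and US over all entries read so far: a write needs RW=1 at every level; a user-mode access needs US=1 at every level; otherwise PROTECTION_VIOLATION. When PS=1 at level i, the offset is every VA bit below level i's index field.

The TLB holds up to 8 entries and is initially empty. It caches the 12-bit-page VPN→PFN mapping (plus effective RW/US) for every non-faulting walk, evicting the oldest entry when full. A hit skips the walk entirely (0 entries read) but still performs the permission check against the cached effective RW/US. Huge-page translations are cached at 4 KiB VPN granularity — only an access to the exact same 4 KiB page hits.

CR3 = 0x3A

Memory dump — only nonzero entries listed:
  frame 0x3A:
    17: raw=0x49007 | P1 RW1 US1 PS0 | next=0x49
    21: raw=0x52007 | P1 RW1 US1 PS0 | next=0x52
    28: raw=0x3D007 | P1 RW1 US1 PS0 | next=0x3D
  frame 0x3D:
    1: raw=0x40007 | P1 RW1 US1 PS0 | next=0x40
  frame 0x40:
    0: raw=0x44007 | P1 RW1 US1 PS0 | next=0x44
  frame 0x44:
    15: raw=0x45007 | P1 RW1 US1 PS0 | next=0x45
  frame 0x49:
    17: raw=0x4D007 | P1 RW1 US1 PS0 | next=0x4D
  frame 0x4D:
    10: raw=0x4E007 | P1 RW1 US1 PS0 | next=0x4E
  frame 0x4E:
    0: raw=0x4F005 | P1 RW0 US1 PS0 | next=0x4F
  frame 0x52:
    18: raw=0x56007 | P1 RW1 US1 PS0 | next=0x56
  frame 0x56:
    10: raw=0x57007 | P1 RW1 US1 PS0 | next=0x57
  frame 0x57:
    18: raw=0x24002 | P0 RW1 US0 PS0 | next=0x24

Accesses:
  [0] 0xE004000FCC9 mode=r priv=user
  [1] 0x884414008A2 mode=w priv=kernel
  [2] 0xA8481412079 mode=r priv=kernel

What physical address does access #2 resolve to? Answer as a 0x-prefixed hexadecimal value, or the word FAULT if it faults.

Per-access translation:
#0 VA=0xE004000FCC9 (r,user):
  [0] read 0x3A idx=28: raw=0x3D007 flags P=1 W=1 U=1 S=0
  [1] read 0x3D idx=1: raw=0x40007 flags P=1 W=1 U=1 S=0
  [2] read 0x40 idx=0: raw=0x44007 flags P=1 W=1 U=1 S=0
  [3] read 0x44 idx=15: raw=0x45007 flags P=1 W=1 U=1 S=0
  → PA=0x45CC9  (4 entries read)
#1 VA=0x884414008A2 (w,kernel):
  [0] read 0x3A idx=17: raw=0x49007 flags P=1 W=1 U=1 S=0
  [1] read 0x49 idx=17: raw=0x4D007 flags P=1 W=1 U=1 S=0
  [2] read 0x4D idx=10: raw=0x4E007 flags P=1 W=1 U=1 S=0
  [3] read 0x4E idx=0: raw=0x4F005 flags P=1 W=0 U=1 S=0
  ⇒ fault: PROTECTION_VIOLATION  — 4 lookups
#2 VA=0xA8481412079 (r,kernel):
  [0] read 0x3A idx=21: raw=0x52007 flags P=1 W=1 U=1 S=0
  [1] read 0x52 idx=18: raw=0x56007 flags P=1 W=1 U=1 S=0
  [2] read 0x56 idx=10: raw=0x57007 flags P=1 W=1 U=1 S=0
  [3] read 0x57 idx=18: raw=0x24002 flags P=0 W=1 U=0 S=0
  ⇒ fault: PAGE_NOT_PRESENT  — 4 lookups

Access #2 PA: FAULT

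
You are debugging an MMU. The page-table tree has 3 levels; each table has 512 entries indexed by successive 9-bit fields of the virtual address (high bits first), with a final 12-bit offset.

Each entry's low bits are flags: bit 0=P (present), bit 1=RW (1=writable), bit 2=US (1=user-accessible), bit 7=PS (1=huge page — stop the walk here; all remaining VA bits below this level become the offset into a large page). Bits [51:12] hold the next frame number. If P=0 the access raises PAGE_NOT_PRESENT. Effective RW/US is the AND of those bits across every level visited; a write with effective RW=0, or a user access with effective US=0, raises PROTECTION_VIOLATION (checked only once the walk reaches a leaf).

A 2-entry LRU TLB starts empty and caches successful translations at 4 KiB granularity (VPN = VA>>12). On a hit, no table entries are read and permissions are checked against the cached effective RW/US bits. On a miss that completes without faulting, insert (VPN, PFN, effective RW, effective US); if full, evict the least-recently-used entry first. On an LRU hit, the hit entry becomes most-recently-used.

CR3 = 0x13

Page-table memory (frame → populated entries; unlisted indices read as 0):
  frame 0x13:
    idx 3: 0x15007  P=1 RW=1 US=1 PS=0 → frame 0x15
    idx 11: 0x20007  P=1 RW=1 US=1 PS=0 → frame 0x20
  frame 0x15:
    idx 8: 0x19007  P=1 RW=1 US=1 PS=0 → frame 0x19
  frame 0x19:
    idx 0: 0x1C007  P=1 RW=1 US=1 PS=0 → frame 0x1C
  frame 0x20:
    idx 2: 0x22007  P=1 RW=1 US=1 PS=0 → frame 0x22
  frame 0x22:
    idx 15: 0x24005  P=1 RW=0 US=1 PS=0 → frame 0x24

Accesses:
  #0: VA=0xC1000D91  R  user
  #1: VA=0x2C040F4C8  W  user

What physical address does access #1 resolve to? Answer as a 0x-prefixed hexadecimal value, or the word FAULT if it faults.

Per-access translation:
#0 VA=0xC1000D91 (r,user):
  L0: frame=0x13 idx=3 entry=0x15007 [P=1 RW=1 US=1 PS=0]
  L1: frame=0x15 idx=8 entry=0x19007 [P=1 RW=1 US=1 PS=0]
  L2: frame=0x19 idx=0 entry=0x1C007 [P=1 RW=1 US=1 PS=0]
  → PA=0x1CD91  (3 entries read)
#1 VA=0x2C040F4C8 (w,user):
  L0: frame=0x13 idx=11 entry=0x20007 [P=1 RW=1 US=1 PS=0]
  L1: frame=0x20 idx=2 entry=0x22007 [P=1 RW=1 US=1 PS=0]
  L2: frame=0x22 idx=15 entry=0x24005 [P=1 RW=0 US=1 PS=0]
  ✗ PROTECTION_VIOLATION  [3 reads]

Access #1 PA: FAULT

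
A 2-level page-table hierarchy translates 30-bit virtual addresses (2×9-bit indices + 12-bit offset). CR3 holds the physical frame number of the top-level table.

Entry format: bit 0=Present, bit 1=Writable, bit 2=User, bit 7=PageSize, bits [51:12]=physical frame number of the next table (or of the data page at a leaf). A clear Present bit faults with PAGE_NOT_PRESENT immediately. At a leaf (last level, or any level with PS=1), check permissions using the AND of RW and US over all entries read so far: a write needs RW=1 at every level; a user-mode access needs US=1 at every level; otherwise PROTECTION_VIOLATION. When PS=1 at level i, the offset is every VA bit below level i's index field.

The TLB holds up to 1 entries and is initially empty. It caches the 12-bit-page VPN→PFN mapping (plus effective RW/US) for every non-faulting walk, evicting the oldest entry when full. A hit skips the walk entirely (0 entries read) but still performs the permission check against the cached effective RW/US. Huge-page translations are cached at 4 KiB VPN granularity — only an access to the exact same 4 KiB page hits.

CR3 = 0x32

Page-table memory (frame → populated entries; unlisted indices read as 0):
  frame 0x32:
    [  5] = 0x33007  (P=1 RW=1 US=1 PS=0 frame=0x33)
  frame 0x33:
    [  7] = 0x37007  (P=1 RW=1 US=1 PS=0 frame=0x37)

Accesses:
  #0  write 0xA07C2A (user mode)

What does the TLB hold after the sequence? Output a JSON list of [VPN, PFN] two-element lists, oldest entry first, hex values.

Per-access translation:
#0 VA=0xA07C2A (w,user):
  L0: frame=0x32 idx=5 entry=0x33007 [P=1 RW=1 US=1 PS=0]
  L1: frame=0x33 idx=7 entry=0x37007 [P=1 RW=1 US=1 PS=0]
  → PA=0x37C2A  (2 entries read)

TLB: [["0xA07", "0x37"]]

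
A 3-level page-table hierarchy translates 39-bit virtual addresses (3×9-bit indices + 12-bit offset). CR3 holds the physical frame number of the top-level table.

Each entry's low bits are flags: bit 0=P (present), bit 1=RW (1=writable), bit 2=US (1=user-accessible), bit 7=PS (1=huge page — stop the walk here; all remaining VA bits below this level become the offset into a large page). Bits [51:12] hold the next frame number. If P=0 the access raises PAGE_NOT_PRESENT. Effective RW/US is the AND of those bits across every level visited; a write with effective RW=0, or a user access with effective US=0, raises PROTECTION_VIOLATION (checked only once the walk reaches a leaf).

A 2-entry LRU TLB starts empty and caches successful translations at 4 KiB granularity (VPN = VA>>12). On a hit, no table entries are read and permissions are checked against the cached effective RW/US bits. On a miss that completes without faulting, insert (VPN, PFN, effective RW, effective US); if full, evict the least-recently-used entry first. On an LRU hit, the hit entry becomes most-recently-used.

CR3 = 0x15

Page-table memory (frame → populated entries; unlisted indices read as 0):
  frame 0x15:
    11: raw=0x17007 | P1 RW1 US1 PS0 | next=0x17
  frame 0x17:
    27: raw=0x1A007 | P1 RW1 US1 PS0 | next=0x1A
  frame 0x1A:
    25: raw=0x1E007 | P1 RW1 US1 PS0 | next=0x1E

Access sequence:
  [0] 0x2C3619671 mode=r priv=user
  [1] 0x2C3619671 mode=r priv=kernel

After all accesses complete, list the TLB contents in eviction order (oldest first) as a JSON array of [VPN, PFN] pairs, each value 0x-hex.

Per-access translation:
#0 VA=0x2C3619671 (r,user):
  L0 @0x15[11] → 0x17007  P=1,RW=1,US=1,PS=0
  L1 @0x17[27] → 0x1A007  P=1,RW=1,US=1,PS=0
  L2 @0x1A[25] → 0x1E007  P=1,RW=1,US=1,PS=0
  ⇒ phys 0x1E671  [3 reads]
#1 VA=0x2C3619671 (r,kernel):
  TLB hit vpn=0x2C3619 → PA=0x1E671

TLB: [["0x2C3619", "0x1E"]]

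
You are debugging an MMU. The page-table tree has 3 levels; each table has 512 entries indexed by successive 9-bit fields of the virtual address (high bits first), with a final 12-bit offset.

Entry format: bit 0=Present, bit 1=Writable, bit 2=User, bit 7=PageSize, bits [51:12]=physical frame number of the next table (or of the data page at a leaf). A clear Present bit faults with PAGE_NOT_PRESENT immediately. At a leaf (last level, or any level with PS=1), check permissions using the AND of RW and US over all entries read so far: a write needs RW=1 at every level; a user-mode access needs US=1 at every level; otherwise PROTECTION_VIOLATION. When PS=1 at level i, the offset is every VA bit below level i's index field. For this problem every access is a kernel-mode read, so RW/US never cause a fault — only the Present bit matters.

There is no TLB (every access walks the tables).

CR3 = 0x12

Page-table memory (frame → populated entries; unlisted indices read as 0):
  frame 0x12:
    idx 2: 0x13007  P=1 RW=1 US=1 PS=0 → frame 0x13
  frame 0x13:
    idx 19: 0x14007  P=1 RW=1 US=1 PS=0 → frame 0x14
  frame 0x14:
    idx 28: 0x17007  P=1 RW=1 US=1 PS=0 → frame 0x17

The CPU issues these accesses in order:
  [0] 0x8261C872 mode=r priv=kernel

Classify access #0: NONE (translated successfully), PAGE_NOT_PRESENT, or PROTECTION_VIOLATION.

Per-access translation:
#0 VA=0x8261C872 (r,kernel):
  [0] read 0x12 idx=2: raw=0x13007 flags P=1 W=1 U=1 S=0
  [1] read 0x13 idx=19: raw=0x14007 flags P=1 W=1 U=1 S=0
  [2] read 0x14 idx=28: raw=0x17007 flags P=1 W=1 U=1 S=0
  → PA=0x17872  (3 entries read)

Access #0 fault: NONE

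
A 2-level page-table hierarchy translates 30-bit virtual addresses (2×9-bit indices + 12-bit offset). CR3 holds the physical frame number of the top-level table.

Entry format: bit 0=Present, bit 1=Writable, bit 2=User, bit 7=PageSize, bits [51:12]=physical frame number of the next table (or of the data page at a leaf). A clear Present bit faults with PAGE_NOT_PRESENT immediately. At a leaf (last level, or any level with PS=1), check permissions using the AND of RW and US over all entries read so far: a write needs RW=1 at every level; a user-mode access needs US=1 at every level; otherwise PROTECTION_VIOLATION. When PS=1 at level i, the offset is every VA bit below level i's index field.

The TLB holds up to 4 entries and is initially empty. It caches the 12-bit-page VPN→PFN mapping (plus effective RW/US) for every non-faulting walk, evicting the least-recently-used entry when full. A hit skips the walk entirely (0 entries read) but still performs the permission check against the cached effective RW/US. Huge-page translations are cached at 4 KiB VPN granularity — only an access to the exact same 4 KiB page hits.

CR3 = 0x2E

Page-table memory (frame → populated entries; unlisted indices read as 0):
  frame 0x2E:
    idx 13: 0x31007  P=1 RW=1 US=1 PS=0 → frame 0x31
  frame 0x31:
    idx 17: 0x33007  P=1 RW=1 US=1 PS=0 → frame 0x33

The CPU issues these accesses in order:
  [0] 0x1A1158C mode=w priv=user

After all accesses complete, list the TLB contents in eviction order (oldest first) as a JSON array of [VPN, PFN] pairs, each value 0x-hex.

Per-access translation:
#0 VA=0x1A1158C (w,user):
  lvl0: tbl 0x2E, slot 13 ⇒ 0x31007 (P1/RW1/US1/PS0)
  lvl1: tbl 0x31, slot 17 ⇒ 0x33007 (P1/RW1/US1/PS0)
  → PA=0x3358C  (2 entries read)

TLB: [["0x1A11", "0x33"]]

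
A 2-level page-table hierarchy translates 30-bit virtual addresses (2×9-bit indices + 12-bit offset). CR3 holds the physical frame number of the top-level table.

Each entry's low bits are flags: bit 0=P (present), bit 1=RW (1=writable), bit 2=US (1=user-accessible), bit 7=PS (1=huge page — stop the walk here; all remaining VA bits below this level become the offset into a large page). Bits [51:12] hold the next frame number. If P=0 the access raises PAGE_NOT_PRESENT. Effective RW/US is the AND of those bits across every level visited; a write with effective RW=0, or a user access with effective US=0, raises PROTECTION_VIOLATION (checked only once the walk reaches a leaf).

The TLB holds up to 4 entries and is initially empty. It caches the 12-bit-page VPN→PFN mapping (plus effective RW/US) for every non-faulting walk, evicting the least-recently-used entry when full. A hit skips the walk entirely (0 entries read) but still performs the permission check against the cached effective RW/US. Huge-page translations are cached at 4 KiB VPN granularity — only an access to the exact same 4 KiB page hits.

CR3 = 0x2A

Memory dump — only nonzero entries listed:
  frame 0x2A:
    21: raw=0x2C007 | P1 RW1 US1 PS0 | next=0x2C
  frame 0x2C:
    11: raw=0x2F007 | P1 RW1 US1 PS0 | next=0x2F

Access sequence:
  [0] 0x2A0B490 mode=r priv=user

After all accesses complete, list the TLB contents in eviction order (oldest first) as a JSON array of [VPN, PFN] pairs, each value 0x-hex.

Walk each access:
#0 VA=0x2A0B490 (r,user):
  [0] read 0x2A idx=21: raw=0x2C007 flags P=1 W=1 U=1 S=0
  [1] read 0x2C idx=11: raw=0x2F007 flags P=1 W=1 U=1 S=0
  ⇒ phys 0x2F490  [2 reads]

TLB: [["0x2A0B", "0x2F"]]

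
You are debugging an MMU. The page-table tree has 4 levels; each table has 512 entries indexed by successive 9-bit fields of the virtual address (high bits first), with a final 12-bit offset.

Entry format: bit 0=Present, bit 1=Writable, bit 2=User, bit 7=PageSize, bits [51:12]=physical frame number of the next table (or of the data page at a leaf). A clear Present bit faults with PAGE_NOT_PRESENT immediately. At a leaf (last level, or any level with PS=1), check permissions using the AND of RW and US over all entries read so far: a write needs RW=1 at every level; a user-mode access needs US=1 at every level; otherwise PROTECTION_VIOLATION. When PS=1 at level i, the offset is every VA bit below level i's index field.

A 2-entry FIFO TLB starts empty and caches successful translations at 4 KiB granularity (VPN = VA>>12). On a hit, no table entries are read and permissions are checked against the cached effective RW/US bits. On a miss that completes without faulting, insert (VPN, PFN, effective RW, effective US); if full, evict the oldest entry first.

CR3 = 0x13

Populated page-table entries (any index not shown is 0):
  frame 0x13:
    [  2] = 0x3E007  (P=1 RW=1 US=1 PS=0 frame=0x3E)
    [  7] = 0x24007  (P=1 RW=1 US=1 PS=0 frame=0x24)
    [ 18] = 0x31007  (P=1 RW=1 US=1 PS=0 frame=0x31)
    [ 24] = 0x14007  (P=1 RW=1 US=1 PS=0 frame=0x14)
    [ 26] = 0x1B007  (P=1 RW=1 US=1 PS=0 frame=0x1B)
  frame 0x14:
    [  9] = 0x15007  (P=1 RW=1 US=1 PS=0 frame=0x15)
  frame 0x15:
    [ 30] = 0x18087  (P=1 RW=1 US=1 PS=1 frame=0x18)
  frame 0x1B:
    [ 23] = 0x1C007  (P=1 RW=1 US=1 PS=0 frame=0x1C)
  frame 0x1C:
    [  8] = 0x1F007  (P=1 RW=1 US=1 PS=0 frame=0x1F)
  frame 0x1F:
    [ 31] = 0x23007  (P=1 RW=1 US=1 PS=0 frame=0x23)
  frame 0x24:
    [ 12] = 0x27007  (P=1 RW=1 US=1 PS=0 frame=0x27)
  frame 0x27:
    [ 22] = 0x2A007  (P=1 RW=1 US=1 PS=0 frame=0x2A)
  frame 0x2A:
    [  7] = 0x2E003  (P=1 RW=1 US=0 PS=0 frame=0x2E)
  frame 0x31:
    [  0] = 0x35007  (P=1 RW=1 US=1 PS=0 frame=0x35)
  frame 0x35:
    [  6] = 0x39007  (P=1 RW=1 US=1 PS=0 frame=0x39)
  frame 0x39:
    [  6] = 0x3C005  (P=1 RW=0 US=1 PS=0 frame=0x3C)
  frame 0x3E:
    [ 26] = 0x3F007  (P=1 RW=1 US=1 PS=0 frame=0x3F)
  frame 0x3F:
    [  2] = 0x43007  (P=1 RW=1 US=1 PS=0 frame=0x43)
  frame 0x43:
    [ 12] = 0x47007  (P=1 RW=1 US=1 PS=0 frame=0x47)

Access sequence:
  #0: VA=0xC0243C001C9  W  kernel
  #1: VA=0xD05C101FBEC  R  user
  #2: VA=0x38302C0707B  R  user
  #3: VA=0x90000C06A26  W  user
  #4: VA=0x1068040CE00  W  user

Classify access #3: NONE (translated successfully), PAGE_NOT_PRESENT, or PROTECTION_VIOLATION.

Per-access translation:
#0 VA=0xC0243C001C9 (w,kernel):
  L0 @0x13[24] → 0x14007  P=1,RW=1,US=1,PS=0
  L1 @0x14[9] → 0x15007  P=1,RW=1,US=1,PS=0
  L2 @0x15[30] → 0x18087  P=1,RW=1,US=1,PS=1
  → PA=0x181C9 (huge @L2)  (3 entries read)
#1 VA=0xD05C101FBEC (r,user):
  L0 @0x13[26] → 0x1B007  P=1,RW=1,US=1,PS=0
  L1 @0x1B[23] → 0x1C007  P=1,RW=1,US=1,PS=0
  L2 @0x1C[8] → 0x1F007  P=1,RW=1,US=1,PS=0
  L3 @0x1F[31] → 0x23007  P=1,RW=1,US=1,PS=0
  → PA=0x23BEC  (4 entries read)
#2 VA=0x38302C0707B (r,user):
  L0 @0x13[7] → 0x24007  P=1,RW=1,US=1,PS=0
  L1 @0x24[12] → 0x27007  P=1,RW=1,US=1,PS=0
  L2 @0x27[22] → 0x2A007  P=1,RW=1,US=1,PS=0
  L3 @0x2A[7] → 0x2E003  P=1,RW=1,US=0,PS=0
  ⇒ fault: PROTECTION_VIOLATION  — 4 lookups
#3 VA=0x90000C06A26 (w,user):
  L0 @0x13[18] → 0x31007  P=1,RW=1,US=1,PS=0
  L1 @0x31[0] → 0x35007  P=1,RW=1,US=1,PS=0
  L2 @0x35[6] → 0x39007  P=1,RW=1,US=1,PS=0
  L3 @0x39[6] → 0x3C005  P=1,RW=0,US=1,PS=0
  ⇒ fault: PROTECTION_VIOLATION  — 4 lookups
#4 VA=0x1068040CE00 (w,user):
  L0 @0x13[2] → 0x3E007  P=1,RW=1,US=1,PS=0
  L1 @0x3E[26] → 0x3F007  P=1,RW=1,US=1,PS=0
  L2 @0x3F[2] → 0x43007  P=1,RW=1,US=1,PS=0
  L3 @0x43[12] → 0x47007  P=1,RW=1,US=1,PS=0
  → PA=0x47E00  (4 entries read)

Access #3 fault: PROTECTION_VIOLATION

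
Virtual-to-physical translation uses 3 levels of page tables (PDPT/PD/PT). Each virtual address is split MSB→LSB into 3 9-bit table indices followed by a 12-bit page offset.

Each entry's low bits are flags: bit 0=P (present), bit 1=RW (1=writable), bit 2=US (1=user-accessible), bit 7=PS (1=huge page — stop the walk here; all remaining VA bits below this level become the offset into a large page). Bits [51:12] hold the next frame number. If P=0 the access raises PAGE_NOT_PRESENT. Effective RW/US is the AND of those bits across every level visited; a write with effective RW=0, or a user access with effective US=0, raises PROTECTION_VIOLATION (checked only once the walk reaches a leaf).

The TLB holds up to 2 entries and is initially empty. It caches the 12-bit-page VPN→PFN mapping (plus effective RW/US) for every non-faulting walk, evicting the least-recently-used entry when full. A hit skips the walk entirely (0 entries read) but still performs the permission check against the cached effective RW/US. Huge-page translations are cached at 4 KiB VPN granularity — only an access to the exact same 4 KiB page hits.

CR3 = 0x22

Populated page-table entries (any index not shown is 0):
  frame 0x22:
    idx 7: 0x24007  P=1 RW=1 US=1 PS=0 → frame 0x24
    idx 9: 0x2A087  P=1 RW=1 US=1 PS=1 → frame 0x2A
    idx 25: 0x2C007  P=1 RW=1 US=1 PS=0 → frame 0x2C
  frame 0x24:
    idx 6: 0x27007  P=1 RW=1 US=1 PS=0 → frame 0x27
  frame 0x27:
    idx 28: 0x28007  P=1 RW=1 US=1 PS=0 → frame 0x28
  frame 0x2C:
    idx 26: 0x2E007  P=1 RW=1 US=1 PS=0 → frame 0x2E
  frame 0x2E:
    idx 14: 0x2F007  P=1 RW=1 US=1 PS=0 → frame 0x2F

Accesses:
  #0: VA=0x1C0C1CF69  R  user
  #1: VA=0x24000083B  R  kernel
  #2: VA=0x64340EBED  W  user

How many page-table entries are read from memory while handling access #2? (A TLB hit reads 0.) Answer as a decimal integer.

Trace:
#0 VA=0x1C0C1CF69 (r,user):
  [0] read 0x22 idx=7: raw=0x24007 flags P=1 W=1 U=1 S=0
  [1] read 0x24 idx=6: raw=0x27007 flags P=1 W=1 U=1 S=0
  [2] read 0x27 idx=28: raw=0x28007 flags P=1 W=1 U=1 S=0
  ⇒ phys 0x28F69  [3 reads]
#1 VA=0x24000083B (r,kernel):
  [0] read 0x22 idx=9: raw=0x2A087 flags P=1 W=1 U=1 S=1
  ⇒ phys 0x2A83B (huge @L0)  [1 reads]
#2 VA=0x64340EBED (w,user):
  [0] read 0x22 idx=25: raw=0x2C007 flags P=1 W=1 U=1 S=0
  [1] read 0x2C idx=26: raw=0x2E007 flags P=1 W=1 U=1 S=0
  [2] read 0x2E idx=14: raw=0x2F007 flags P=1 W=1 U=1 S=0
  ⇒ phys 0x2FBED  [3 reads]

Entries read for #2: 3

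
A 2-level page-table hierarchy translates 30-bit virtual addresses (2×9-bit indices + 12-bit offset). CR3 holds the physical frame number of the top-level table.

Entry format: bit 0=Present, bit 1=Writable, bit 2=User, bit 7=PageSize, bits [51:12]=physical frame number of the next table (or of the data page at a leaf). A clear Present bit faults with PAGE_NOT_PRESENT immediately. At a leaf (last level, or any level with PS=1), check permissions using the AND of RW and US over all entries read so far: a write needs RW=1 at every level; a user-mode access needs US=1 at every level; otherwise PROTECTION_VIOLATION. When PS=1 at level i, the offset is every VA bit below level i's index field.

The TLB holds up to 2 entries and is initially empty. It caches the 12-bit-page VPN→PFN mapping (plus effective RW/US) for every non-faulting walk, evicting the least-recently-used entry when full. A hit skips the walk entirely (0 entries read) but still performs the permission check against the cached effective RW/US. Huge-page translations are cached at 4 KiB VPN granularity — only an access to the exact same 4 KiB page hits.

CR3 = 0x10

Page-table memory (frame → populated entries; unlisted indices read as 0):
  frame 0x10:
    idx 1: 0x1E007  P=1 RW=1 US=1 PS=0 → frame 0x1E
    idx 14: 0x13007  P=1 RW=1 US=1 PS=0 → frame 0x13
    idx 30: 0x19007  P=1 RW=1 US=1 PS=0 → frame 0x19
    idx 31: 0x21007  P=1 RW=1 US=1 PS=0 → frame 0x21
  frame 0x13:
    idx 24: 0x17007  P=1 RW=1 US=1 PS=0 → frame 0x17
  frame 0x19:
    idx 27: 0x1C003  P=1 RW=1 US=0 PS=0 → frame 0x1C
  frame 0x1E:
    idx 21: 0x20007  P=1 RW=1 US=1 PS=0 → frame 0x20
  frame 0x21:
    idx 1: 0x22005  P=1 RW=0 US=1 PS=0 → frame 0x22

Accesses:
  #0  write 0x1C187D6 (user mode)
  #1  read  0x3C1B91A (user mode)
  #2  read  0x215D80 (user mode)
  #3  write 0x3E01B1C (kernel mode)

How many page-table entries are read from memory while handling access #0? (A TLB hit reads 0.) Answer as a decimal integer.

Trace:
#0 VA=0x1C187D6 (w,user):
  L0 @0x10[14] → 0x13007  P=1,RW=1,US=1,PS=0
  L1 @0x13[24] → 0x17007  P=1,RW=1,US=1,PS=0
  ⇒ phys 0x177D6  [2 reads]
#1 VA=0x3C1B91A (r,user):
  L0 @0x10[30] → 0x19007  P=1,RW=1,US=1,PS=0
  L1 @0x19[27] → 0x1C003  P=1,RW=1,US=0,PS=0
  ⇒ fault: PROTECTION_VIOLATION  — 2 lookups
#2 VA=0x215D80 (r,user):
  L0 @0x10[1] → 0x1E007  P=1,RW=1,US=1,PS=0
  L1 @0x1E[21] → 0x20007  P=1,RW=1,US=1,PS=0
  ⇒ phys 0x20D80  [2 reads]
#3 VA=0x3E01B1C (w,kernel):
  L0 @0x10[31] → 0x21007  P=1,RW=1,US=1,PS=0
  L1 @0x21[1] → 0x22005  P=1,RW=0,US=1,PS=0
  ⇒ fault: PROTECTION_VIOLATION  — 2 lookups

Entries read for #0: 2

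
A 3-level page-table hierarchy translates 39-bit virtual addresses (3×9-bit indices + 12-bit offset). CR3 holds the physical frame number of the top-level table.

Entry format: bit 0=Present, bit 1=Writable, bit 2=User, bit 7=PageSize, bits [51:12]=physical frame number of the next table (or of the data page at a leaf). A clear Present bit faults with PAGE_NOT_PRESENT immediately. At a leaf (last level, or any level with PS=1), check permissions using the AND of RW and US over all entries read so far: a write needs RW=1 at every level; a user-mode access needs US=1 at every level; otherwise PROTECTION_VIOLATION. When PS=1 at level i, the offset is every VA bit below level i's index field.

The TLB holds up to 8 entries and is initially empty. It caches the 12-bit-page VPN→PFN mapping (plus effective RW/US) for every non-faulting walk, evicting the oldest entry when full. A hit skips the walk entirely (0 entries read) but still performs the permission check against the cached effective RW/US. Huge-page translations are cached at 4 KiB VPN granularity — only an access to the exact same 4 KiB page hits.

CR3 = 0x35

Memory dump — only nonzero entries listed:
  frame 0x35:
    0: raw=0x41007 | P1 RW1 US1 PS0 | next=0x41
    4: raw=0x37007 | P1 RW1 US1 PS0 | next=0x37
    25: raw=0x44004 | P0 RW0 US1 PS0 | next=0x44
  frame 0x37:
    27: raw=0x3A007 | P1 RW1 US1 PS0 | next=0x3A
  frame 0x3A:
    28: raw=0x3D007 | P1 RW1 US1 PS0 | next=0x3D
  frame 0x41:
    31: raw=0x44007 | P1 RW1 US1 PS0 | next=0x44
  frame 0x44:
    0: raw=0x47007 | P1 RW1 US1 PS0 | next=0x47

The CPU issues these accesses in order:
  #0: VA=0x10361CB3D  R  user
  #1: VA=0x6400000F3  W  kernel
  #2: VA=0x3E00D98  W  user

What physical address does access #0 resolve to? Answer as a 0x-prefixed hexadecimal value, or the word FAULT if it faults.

Walk each access:
#0 VA=0x10361CB3D (r,user):
  lvl0: tbl 0x35, slot 4 ⇒ 0x37007 (P1/RW1/US1/PS0)
  lvl1: tbl 0x37, slot 27 ⇒ 0x3A007 (P1/RW1/US1/PS0)
  lvl2: tbl 0x3A, slot 28 ⇒ 0x3D007 (P1/RW1/US1/PS0)
  ✓ 0x3DB3D  — 3 lookups
#1 VA=0x6400000F3 (w,kernel):
  lvl0: tbl 0x35, slot 25 ⇒ 0x44004 (P0/RW0/US1/PS0)
  → PAGE_NOT_PRESENT  (1 entries read)
#2 VA=0x3E00D98 (w,user):
  lvl0: tbl 0x35, slot 0 ⇒ 0x41007 (P1/RW1/US1/PS0)
  lvl1: tbl 0x41, slot 31 ⇒ 0x44007 (P1/RW1/US1/PS0)
  lvl2: tbl 0x44, slot 0 ⇒ 0x47007 (P1/RW1/US1/PS0)
  ✓ 0x47D98  — 3 lookups

Access #0 PA: 0x3DB3D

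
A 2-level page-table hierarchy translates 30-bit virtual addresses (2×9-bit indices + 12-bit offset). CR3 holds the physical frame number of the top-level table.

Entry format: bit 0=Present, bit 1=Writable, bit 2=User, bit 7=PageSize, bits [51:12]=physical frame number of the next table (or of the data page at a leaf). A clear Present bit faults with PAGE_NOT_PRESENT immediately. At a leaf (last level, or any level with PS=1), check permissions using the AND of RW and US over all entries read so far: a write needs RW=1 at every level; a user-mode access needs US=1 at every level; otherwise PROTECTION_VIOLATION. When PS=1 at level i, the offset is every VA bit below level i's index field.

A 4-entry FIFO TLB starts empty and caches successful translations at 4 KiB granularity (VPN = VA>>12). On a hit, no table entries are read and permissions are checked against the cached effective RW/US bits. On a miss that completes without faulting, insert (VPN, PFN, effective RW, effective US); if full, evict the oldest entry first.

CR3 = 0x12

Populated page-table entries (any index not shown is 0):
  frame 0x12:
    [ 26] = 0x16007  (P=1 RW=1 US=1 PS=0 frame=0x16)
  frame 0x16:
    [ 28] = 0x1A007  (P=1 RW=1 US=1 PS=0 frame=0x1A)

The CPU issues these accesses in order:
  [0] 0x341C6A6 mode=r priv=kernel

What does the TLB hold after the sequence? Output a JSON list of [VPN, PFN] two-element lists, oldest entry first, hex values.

Walk each access:
#0 VA=0x341C6A6 (r,kernel):
  L0: frame=0x12 idx=26 entry=0x16007 [P=1 RW=1 US=1 PS=0]
  L1: frame=0x16 idx=28 entry=0x1A007 [P=1 RW=1 US=1 PS=0]
  → PA=0x1A6A6  (2 entries read)

TLB: [["0x341C", "0x1A"]]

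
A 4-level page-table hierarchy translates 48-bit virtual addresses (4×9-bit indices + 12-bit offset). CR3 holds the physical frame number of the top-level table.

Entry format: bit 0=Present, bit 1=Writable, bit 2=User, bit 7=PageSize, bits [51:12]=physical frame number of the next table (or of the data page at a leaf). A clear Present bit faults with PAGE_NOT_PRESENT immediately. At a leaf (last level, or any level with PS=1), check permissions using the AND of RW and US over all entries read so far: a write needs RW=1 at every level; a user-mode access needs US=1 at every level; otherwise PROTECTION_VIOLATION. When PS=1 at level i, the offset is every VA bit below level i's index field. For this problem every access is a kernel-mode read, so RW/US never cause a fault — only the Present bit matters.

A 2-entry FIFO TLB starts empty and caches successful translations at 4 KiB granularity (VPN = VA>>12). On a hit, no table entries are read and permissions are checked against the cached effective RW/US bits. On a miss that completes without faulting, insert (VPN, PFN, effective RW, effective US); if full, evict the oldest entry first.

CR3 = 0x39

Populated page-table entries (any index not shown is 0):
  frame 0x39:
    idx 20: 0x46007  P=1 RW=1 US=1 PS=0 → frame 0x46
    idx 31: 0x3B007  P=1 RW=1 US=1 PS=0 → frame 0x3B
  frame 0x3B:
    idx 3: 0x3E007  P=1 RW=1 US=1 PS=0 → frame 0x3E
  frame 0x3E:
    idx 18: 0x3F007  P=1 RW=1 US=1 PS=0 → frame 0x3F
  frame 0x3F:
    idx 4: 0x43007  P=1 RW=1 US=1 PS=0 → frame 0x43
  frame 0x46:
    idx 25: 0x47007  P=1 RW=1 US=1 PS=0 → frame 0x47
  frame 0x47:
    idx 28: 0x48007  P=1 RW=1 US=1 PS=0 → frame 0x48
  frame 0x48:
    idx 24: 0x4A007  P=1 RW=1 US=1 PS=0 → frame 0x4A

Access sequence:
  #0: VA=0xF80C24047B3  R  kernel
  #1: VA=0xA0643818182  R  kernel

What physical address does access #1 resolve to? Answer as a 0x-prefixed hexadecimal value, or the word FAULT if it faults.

Walk each access:
#0 VA=0xF80C24047B3 (r,kernel):
  [0] read 0x39 idx=31: raw=0x3B007 flags P=1 W=1 U=1 S=0
  [1] read 0x3B idx=3: raw=0x3E007 flags P=1 W=1 U=1 S=0
  [2] read 0x3E idx=18: raw=0x3F007 flags P=1 W=1 U=1 S=0
  [3] read 0x3F idx=4: raw=0x43007 flags P=1 W=1 U=1 S=0
  ✓ 0x437B3  — 4 lookups
#1 VA=0xA0643818182 (r,kernel):
  [0] read 0x39 idx=20: raw=0x46007 flags P=1 W=1 U=1 S=0
  [1] read 0x46 idx=25: raw=0x47007 flags P=1 W=1 U=1 S=0
  [2] read 0x47 idx=28: raw=0x48007 flags P=1 W=1 U=1 S=0
  [3] read 0x48 idx=24: raw=0x4A007 flags P=1 W=1 U=1 S=0
  ✓ 0x4A182  — 4 lookups

Access #1 PA: 0x4A182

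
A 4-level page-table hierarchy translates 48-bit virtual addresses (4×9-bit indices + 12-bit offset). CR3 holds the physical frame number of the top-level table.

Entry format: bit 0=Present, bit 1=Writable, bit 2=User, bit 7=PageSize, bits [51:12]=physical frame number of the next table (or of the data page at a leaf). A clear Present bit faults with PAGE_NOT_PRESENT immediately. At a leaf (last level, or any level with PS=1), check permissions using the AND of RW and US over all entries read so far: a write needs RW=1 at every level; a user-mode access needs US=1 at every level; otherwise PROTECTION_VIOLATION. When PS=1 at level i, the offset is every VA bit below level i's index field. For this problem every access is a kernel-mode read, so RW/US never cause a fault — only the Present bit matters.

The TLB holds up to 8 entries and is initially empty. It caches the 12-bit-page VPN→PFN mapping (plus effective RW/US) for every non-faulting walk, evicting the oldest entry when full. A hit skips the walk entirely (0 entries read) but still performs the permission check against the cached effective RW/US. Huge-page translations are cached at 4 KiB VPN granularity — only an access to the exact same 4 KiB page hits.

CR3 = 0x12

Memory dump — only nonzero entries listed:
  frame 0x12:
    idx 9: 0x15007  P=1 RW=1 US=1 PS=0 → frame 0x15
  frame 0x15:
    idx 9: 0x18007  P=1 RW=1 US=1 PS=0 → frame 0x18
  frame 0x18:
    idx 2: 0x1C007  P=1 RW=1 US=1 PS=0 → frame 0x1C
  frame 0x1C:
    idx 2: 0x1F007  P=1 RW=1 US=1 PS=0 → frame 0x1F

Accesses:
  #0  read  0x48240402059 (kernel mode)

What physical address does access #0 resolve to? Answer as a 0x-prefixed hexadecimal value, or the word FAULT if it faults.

Trace:
#0 VA=0x48240402059 (r,kernel):
  L0 @0x12[9] → 0x15007  P=1,RW=1,US=1,PS=0
  L1 @0x15[9] → 0x18007  P=1,RW=1,US=1,PS=0
  L2 @0x18[2] → 0x1C007  P=1,RW=1,US=1,PS=0
  L3 @0x1C[2] → 0x1F007  P=1,RW=1,US=1,PS=0
  ⇒ phys 0x1F059  [4 reads]

Access #0 PA: 0x1F059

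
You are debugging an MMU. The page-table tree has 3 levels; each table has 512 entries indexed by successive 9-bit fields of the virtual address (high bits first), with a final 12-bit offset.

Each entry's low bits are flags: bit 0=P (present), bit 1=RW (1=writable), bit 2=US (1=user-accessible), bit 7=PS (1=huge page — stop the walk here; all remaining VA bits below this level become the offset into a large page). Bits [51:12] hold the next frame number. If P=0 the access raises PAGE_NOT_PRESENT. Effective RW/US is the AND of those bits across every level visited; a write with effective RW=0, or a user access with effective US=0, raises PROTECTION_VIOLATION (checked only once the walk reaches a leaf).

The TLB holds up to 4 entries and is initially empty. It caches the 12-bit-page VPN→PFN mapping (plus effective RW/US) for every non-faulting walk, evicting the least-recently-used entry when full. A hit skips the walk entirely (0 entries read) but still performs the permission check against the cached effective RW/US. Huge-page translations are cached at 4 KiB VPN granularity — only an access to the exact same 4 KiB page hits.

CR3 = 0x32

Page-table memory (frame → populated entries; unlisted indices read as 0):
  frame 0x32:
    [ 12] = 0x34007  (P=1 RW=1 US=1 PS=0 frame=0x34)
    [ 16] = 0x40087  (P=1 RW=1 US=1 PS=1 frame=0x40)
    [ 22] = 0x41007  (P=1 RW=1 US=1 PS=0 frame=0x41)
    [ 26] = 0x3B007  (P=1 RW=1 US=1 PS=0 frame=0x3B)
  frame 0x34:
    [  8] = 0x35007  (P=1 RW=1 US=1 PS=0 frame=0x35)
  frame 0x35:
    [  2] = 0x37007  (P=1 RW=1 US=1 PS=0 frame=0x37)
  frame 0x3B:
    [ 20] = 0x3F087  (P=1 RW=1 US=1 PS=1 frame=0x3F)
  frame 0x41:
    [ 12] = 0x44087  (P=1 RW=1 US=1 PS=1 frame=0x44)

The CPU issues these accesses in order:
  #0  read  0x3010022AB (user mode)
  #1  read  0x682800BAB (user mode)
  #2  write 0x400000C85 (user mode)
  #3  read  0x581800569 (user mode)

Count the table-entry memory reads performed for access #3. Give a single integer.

Walk each access:
#0 VA=0x3010022AB (r,user):
  L0: frame=0x32 idx=12 entry=0x34007 [P=1 RW=1 US=1 PS=0]
  L1: frame=0x34 idx=8 entry=0x35007 [P=1 RW=1 US=1 PS=0]
  L2: frame=0x35 idx=2 entry=0x37007 [P=1 RW=1 US=1 PS=0]
  → PA=0x372AB  (3 entries read)
#1 VA=0x682800BAB (r,user):
  L0: frame=0x32 idx=26 entry=0x3B007 [P=1 RW=1 US=1 PS=0]
  L1: frame=0x3B idx=20 entry=0x3F087 [P=1 RW=1 US=1 PS=1]
  → PA=0x3FBAB (huge @L1)  (2 entries read)
#2 VA=0x400000C85 (w,user):
  L0: frame=0x32 idx=16 entry=0x40087 [P=1 RW=1 US=1 PS=1]
  → PA=0x40C85 (huge @L0)  (1 entries read)
#3 VA=0x581800569 (r,user):
  L0: frame=0x32 idx=22 entry=0x41007 [P=1 RW=1 US=1 PS=0]
  L1: frame=0x41 idx=12 entry=0x44087 [P=1 RW=1 US=1 PS=1]
  → PA=0x44569 (huge @L1)  (2 entries read)

Entries read for #3: 2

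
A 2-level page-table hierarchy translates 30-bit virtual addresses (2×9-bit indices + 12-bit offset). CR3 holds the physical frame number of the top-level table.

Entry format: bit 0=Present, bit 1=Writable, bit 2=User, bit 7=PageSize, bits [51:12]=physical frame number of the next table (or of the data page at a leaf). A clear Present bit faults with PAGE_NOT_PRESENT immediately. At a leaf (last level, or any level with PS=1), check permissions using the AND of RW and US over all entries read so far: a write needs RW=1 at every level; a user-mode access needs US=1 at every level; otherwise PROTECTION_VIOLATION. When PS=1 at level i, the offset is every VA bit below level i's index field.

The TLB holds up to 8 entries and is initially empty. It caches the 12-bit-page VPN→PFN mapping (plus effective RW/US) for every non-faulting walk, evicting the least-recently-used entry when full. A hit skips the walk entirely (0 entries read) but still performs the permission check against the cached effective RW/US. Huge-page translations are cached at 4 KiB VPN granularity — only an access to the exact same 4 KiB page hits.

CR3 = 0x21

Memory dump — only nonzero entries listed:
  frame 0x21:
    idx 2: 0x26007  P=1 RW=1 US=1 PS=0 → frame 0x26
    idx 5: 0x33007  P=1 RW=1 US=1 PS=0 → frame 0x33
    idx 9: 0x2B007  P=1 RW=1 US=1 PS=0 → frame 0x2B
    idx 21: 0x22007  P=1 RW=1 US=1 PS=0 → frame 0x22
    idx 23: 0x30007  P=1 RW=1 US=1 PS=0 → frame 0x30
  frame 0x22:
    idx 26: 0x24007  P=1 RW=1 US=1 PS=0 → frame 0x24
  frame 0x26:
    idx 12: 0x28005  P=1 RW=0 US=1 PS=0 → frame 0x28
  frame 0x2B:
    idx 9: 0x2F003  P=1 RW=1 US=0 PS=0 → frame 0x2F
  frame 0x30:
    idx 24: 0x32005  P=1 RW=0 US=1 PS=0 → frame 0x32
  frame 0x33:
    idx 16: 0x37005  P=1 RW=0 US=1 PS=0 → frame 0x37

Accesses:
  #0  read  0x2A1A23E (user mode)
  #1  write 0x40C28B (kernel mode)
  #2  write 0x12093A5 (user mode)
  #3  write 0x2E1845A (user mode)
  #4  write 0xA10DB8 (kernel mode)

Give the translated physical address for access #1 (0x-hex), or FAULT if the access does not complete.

Trace:
#0 VA=0x2A1A23E (r,user):
  lvl0: tbl 0x21, slot 21 ⇒ 0x22007 (P1/RW1/US1/PS0)
  lvl1: tbl 0x22, slot 26 ⇒ 0x24007 (P1/RW1/US1/PS0)
  → PA=0x2423E  (2 entries read)
#1 VA=0x40C28B (w,kernel):
  lvl0: tbl 0x21, slot 2 ⇒ 0x26007 (P1/RW1/US1/PS0)
  lvl1: tbl 0x26, slot 12 ⇒ 0x28005 (P1/RW0/US1/PS0)
  → PROTECTION_VIOLATION  (2 entries read)
#2 VA=0x12093A5 (w,user):
  lvl0: tbl 0x21, slot 9 ⇒ 0x2B007 (P1/RW1/US1/PS0)
  lvl1: tbl 0x2B, slot 9 ⇒ 0x2F003 (P1/RW1/US0/PS0)
  → PROTECTION_VIOLATION  (2 entries read)
#3 VA=0x2E1845A (w,user):
  lvl0: tbl 0x21, slot 23 ⇒ 0x30007 (P1/RW1/US1/PS0)
  lvl1: tbl 0x30, slot 24 ⇒ 0x32005 (P1/RW0/US1/PS0)
  → PROTECTION_VIOLATION  (2 entries read)
#4 VA=0xA10DB8 (w,kernel):
  lvl0: tbl 0x21, slot 5 ⇒ 0x33007 (P1/RW1/US1/PS0)
  lvl1: tbl 0x33, slot 16 ⇒ 0x37005 (P1/RW0/US1/PS0)
  → PROTECTION_VIOLATION  (2 entries read)

Access #1 PA: FAULT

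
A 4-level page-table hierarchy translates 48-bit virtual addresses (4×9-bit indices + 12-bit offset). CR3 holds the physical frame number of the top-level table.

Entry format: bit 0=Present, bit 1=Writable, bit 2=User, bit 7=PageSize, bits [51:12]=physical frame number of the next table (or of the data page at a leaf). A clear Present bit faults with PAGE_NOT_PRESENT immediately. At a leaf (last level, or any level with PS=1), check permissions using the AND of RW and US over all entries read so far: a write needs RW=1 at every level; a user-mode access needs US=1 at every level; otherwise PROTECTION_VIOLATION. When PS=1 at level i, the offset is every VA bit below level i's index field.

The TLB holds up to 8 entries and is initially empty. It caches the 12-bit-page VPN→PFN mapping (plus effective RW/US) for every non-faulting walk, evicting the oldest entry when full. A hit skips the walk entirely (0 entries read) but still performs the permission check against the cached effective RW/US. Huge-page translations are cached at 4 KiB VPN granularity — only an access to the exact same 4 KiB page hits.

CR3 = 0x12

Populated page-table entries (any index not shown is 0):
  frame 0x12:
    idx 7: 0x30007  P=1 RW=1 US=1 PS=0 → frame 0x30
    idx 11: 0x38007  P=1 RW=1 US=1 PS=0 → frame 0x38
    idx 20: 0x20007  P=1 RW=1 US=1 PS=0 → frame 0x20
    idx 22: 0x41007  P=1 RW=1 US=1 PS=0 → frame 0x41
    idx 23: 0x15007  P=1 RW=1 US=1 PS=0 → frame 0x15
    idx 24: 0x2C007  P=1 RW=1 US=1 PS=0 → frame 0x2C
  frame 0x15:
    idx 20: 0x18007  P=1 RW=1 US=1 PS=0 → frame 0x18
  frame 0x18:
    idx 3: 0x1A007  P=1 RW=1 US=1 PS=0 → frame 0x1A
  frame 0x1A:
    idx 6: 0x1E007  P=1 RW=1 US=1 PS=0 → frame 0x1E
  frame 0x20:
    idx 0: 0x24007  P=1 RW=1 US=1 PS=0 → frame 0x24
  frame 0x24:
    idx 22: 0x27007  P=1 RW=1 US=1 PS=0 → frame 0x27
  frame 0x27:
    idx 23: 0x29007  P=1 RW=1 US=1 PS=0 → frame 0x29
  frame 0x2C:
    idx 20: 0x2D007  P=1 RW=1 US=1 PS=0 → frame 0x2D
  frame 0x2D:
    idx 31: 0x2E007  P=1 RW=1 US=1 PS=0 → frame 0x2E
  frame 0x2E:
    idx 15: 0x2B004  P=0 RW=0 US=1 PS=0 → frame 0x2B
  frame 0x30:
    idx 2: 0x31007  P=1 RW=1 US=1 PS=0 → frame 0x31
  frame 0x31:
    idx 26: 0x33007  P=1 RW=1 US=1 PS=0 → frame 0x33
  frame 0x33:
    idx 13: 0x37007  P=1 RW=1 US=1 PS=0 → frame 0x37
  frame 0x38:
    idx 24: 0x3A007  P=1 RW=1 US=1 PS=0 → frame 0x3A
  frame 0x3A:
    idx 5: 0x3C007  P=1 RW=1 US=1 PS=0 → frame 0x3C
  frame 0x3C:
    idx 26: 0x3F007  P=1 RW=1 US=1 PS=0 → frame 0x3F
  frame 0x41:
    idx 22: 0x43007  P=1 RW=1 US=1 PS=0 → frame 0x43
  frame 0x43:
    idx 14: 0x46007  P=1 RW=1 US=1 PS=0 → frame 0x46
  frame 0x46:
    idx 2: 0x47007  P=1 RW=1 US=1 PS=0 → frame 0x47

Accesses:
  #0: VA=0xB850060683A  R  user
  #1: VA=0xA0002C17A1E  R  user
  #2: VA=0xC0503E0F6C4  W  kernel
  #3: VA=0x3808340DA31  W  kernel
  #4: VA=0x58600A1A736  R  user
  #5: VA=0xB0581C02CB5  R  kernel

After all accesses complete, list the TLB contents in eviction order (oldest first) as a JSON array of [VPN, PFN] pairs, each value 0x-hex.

Per-access translation:
#0 VA=0xB850060683A (r,user):
  L0: frame=0x12 idx=23 entry=0x15007 [P=1 RW=1 US=1 PS=0]
  L1: frame=0x15 idx=20 entry=0x18007 [P=1 RW=1 US=1 PS=0]
  L2: frame=0x18 idx=3 entry=0x1A007 [P=1 RW=1 US=1 PS=0]
  L3: frame=0x1A idx=6 entry=0x1E007 [P=1 RW=1 US=1 PS=0]
  → PA=0x1E83A  (4 entries read)
#1 VA=0xA0002C17A1E (r,user):
  L0: frame=0x12 idx=20 entry=0x20007 [P=1 RW=1 US=1 PS=0]
  L1: frame=0x20 idx=0 entry=0x24007 [P=1 RW=1 US=1 PS=0]
  L2: frame=0x24 idx=22 entry=0x27007 [P=1 RW=1 US=1 PS=0]
  L3: frame=0x27 idx=23 entry=0x29007 [P=1 RW=1 US=1 PS=0]
  → PA=0x29A1E  (4 entries read)
#2 VA=0xC0503E0F6C4 (w,kernel):
  L0: frame=0x12 idx=24 entry=0x2C007 [P=1 RW=1 US=1 PS=0]
  L1: frame=0x2C idx=20 entry=0x2D007 [P=1 RW=1 US=1 PS=0]
  L2: frame=0x2D idx=31 entry=0x2E007 [P=1 RW=1 US=1 PS=0]
  L3: frame=0x2E idx=15 entry=0x2B004 [P=0 RW=0 US=1 PS=0]
  ✗ PAGE_NOT_PRESENT  [4 reads]
#3 VA=0x3808340DA31 (w,kernel):
  L0: frame=0x12 idx=7 entry=0x30007 [P=1 RW=1 US=1 PS=0]
  L1: frame=0x30 idx=2 entry=0x31007 [P=1 RW=1 US=1 PS=0]
  L2: frame=0x31 idx=26 entry=0x33007 [P=1 RW=1 US=1 PS=0]
  L3: frame=0x33 idx=13 entry=0x37007 [P=1 RW=1 US=1 PS=0]
  → PA=0x37A31  (4 entries read)
#4 VA=0x58600A1A736 (r,user):
  L0: frame=0x12 idx=11 entry=0x38007 [P=1 RW=1 US=1 PS=0]
  L1: frame=0x38 idx=24 entry=0x3A007 [P=1 RW=1 US=1 PS=0]
  L2: frame=0x3A idx=5 entry=0x3C007 [P=1 RW=1 US=1 PS=0]
  L3: frame=0x3C idx=26 entry=0x3F007 [P=1 RW=1 US=1 PS=0]
  → PA=0x3F736  (4 entries read)
#5 VA=0xB0581C02CB5 (r,kernel):
  L0: frame=0x12 idx=22 entry=0x41007 [P=1 RW=1 US=1 PS=0]
  L1: frame=0x41 idx=22 entry=0x43007 [P=1 RW=1 US=1 PS=0]
  L2: frame=0x43 idx=14 entry=0x46007 [P=1 RW=1 US=1 PS=0]
  L3: frame=0x46 idx=2 entry=0x47007 [P=1 RW=1 US=1 PS=0]
  → PA=0x47CB5  (4 entries read)

TLB: [["0xB8500606", "0x1E"], ["0xA0002C17", "0x29"], ["0x3808340D", "0x37"], ["0x58600A1A", "0x3F"], ["0xB0581C02", "0x47"]]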